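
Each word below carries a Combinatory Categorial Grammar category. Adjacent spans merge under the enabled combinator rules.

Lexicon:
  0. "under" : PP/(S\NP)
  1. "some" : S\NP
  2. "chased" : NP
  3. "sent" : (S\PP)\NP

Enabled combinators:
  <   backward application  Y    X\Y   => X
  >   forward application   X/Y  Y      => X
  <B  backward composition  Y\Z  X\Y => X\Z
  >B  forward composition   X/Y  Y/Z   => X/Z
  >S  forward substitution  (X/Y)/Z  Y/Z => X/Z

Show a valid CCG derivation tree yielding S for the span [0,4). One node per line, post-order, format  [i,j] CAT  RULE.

[0,1] PP/(S\NP)  lex  "under"
[1,2] S\NP  lex  "some"
[0,2] PP  >  k=1
[2,3] NP  lex  "chased"
[3,4] (S\PP)\NP  lex  "sent"
[2,4] S\PP  <  k=3
[0,4] S  <  k=2

[0,4] S   <
  [0,2] PP   >
    [0,1] "under" : PP/(S\NP)
    [1,2] "some" : S\NP
  [2,4] S\PP   <
    [2,3] "chased" : NP
    [3,4] "sent" : (S\PP)\NP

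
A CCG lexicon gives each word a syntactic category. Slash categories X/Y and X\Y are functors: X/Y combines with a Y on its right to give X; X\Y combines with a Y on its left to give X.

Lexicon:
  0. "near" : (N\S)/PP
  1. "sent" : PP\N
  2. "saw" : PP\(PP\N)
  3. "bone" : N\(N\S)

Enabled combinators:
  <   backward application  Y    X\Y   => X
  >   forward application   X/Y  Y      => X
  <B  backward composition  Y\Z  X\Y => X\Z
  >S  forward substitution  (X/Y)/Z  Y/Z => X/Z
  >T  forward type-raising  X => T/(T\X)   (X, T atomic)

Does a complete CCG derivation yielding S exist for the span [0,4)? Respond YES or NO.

NO

(N\S)/PP PP\N PP\(PP\N) N\(N\S)
CKY chart[0,4] = {N, N/(N\N), NP/(NP\N), PP/(PP\N), S/(S\N)}; S ∉ chart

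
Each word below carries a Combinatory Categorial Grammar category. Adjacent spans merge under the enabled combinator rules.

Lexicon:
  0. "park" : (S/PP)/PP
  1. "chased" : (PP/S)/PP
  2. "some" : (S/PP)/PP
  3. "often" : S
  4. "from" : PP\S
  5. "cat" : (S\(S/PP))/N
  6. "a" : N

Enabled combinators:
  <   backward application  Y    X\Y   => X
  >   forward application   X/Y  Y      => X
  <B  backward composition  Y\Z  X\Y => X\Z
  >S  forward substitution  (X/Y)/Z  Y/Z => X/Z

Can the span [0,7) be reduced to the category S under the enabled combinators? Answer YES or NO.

YES

[0,7] S   <
  [0,5] S/PP   >S
    [0,1] "park" : (S/PP)/PP
    [1,5] PP/PP   >S
      [1,2] "chased" : (PP/S)/PP
      [2,5] S/PP   >
        [2,3] "some" : (S/PP)/PP
        [3,5] PP   <
          [3,4] "often" : S
          [4,5] "from" : PP\S
  [5,7] S\(S/PP)   >
    [5,6] "cat" : (S\(S/PP))/N
    [6,7] "a" : N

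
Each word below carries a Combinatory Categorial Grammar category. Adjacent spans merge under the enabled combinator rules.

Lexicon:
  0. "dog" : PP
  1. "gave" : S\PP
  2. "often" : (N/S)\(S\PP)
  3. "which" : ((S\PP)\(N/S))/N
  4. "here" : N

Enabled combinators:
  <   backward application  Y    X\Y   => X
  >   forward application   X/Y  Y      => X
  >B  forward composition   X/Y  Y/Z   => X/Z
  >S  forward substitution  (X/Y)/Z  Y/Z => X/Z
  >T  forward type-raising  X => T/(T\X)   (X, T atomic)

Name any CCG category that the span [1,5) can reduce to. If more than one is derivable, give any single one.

[0,5] S   >
  [0,1] S/(S\PP)   >T
    [0,1] "dog" : PP
  [1,5] S\PP   <
    [1,3] N/S   <
      [1,2] "gave" : S\PP
      [2,3] "often" : (N/S)\(S\PP)
    [3,5] (S\PP)\(N/S)   >
      [3,4] "which" : ((S\PP)\(N/S))/N
      [4,5] "here" : N

S\PP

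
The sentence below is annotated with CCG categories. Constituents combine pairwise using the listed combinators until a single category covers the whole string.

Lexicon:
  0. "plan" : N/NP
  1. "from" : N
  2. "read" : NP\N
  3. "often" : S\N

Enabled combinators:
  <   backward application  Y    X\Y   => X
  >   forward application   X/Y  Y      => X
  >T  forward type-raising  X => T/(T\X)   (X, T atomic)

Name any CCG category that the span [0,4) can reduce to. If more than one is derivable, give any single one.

S

[0,4] S   <
  [0,3] N   >
    [0,1] "plan" : N/NP
    [1,3] NP   >
      [1,2] NP/(NP\N)   >T
        [1,2] "from" : N
      [2,3] "read" : NP\N
  [3,4] "often" : S\N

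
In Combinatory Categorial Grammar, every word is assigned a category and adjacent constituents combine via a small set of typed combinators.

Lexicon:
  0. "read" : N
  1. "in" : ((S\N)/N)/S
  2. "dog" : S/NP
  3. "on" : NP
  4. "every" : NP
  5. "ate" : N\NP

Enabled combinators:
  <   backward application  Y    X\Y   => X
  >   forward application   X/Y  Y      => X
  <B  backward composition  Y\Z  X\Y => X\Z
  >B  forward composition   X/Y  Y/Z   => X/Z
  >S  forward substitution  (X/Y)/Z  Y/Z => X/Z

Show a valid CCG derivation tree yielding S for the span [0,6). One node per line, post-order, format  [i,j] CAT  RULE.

[0,1] N  lex  "read"
[1,2] ((S\N)/N)/S  lex  "in"
[2,3] S/NP  lex  "dog"
[3,4] NP  lex  "on"
[2,4] S  >  k=3
[1,4] (S\N)/N  >  k=2
[4,5] NP  lex  "every"
[5,6] N\NP  lex  "ate"
[4,6] N  <  k=5
[1,6] S\N  >  k=4
[0,6] S  <  k=1

[0,6] S   <
  [0,1] "read" : N
  [1,6] S\N   >
    [1,4] (S\N)/N   >
      [1,2] "in" : ((S\N)/N)/S
      [2,4] S   >
        [2,3] "dog" : S/NP
        [3,4] "on" : NP
    [4,6] N   <
      [4,5] "every" : NP
      [5,6] "ate" : N\NP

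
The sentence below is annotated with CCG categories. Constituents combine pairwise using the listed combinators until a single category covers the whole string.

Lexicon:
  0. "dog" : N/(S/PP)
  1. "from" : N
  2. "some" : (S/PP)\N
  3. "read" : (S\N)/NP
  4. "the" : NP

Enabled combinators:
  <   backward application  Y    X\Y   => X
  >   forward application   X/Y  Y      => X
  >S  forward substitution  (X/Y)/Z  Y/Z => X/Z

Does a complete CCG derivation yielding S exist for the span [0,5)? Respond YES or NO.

[0,5] S   <
  [0,3] N   >
    [0,1] "dog" : N/(S/PP)
    [1,3] S/PP   <
      [1,2] "from" : N
      [2,3] "some" : (S/PP)\N
  [3,5] S\N   >
    [3,4] "read" : (S\N)/NP
    [4,5] "the" : NP

YES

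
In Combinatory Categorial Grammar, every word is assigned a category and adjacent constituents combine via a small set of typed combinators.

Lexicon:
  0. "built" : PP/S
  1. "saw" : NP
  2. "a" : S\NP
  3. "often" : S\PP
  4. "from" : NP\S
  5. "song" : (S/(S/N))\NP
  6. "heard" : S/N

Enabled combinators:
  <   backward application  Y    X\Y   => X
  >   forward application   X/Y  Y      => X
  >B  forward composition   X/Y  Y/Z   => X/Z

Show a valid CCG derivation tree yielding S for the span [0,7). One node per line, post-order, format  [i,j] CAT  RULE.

[0,1] PP/S  lex  "built"
[1,2] NP  lex  "saw"
[2,3] S\NP  lex  "a"
[1,3] S  <  k=2
[0,3] PP  >  k=1
[3,4] S\PP  lex  "often"
[0,4] S  <  k=3
[4,5] NP\S  lex  "from"
[0,5] NP  <  k=4
[5,6] (S/(S/N))\NP  lex  "song"
[0,6] S/(S/N)  <  k=5
[6,7] S/N  lex  "heard"
[0,7] S  >  k=6

[0,7] S   >
  [0,6] S/(S/N)   <
    [0,5] NP   <
      [0,4] S   <
        [0,3] PP   >
          [0,1] "built" : PP/S
          [1,3] S   <
            [1,2] "saw" : NP
            [2,3] "a" : S\NP
        [3,4] "often" : S\PP
      [4,5] "from" : NP\S
    [5,6] "song" : (S/(S/N))\NP
  [6,7] "heard" : S/N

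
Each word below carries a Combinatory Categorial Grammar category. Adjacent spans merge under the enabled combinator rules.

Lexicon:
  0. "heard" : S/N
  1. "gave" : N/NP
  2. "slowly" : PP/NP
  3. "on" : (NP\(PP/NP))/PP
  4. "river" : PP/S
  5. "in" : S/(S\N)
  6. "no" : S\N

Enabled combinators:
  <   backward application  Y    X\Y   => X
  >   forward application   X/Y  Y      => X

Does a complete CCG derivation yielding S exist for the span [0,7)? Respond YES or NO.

YES

[0,7] S   >
  [0,1] "heard" : S/N
  [1,7] N   >
    [1,2] "gave" : N/NP
    [2,7] NP   <
      [2,3] "slowly" : PP/NP
      [3,7] NP\(PP/NP)   >
        [3,4] "on" : (NP\(PP/NP))/PP
        [4,7] PP   >
          [4,5] "river" : PP/S
          [5,7] S   >
            [5,6] "in" : S/(S\N)
            [6,7] "no" : S\N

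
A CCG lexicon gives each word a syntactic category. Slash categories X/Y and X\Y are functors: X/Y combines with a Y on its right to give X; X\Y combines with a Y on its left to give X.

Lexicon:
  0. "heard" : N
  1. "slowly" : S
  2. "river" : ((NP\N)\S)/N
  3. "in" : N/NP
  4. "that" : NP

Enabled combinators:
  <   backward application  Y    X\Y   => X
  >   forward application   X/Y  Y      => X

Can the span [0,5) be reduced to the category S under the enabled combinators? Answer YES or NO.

NO

N S ((NP\N)\S)/N N/NP NP
CKY chart[0,5] = {NP}; S ∉ chart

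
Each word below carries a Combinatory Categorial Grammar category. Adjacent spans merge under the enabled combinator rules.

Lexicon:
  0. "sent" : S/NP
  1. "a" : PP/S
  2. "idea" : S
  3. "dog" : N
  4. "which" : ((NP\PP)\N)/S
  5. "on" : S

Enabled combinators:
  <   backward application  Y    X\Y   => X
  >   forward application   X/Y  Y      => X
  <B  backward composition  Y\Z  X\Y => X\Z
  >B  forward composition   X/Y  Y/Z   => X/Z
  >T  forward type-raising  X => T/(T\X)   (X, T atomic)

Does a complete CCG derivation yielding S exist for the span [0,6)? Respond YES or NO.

[0,6] S   >
  [0,1] "sent" : S/NP
  [1,6] NP   <
    [1,3] PP   >
      [1,2] "a" : PP/S
      [2,3] "idea" : S
    [3,6] NP\PP   <
      [3,4] "dog" : N
      [4,6] (NP\PP)\N   >
        [4,5] "which" : ((NP\PP)\N)/S
        [5,6] "on" : S

YES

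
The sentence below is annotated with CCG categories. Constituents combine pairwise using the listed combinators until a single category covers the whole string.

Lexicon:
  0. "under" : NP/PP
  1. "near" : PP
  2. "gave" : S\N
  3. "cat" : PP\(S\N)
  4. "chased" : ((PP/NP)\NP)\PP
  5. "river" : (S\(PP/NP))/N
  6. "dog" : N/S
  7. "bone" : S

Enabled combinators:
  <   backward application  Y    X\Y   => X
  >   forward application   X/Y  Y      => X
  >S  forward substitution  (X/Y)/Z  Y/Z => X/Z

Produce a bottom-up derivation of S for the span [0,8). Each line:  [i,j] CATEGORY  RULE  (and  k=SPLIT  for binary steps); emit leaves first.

[0,1] NP/PP  lex  "under"
[1,2] PP  lex  "near"
[0,2] NP  >  k=1
[2,3] S\N  lex  "gave"
[3,4] PP\(S\N)  lex  "cat"
[2,4] PP  <  k=3
[4,5] ((PP/NP)\NP)\PP  lex  "chased"
[2,5] (PP/NP)\NP  <  k=4
[0,5] PP/NP  <  k=2
[5,6] (S\(PP/NP))/N  lex  "river"
[6,7] N/S  lex  "dog"
[7,8] S  lex  "bone"
[6,8] N  >  k=7
[5,8] S\(PP/NP)  >  k=6
[0,8] S  <  k=5

[0,8] S   <
  [0,5] PP/NP   <
    [0,2] NP   >
      [0,1] "under" : NP/PP
      [1,2] "near" : PP
    [2,5] (PP/NP)\NP   <
      [2,4] PP   <
        [2,3] "gave" : S\N
        [3,4] "cat" : PP\(S\N)
      [4,5] "chased" : ((PP/NP)\NP)\PP
  [5,8] S\(PP/NP)   >
    [5,6] "river" : (S\(PP/NP))/N
    [6,8] N   >
      [6,7] "dog" : N/S
      [7,8] "bone" : S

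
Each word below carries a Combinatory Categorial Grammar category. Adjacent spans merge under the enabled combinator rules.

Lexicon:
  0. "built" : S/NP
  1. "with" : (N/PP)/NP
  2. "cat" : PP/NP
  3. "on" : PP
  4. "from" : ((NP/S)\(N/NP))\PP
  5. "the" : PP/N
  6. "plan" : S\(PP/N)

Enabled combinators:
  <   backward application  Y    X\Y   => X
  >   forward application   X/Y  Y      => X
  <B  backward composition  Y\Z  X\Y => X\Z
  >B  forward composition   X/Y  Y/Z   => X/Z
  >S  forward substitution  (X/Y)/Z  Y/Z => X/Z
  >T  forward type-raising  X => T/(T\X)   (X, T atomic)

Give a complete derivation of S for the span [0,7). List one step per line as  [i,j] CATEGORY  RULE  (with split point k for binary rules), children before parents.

[0,1] S/NP  lex  "built"
[1,2] (N/PP)/NP  lex  "with"
[2,3] PP/NP  lex  "cat"
[1,3] N/NP  >S  k=2
[3,4] PP  lex  "on"
[4,5] ((NP/S)\(N/NP))\PP  lex  "from"
[3,5] (NP/S)\(N/NP)  <  k=4
[1,5] NP/S  <  k=3
[5,6] PP/N  lex  "the"
[6,7] S\(PP/N)  lex  "plan"
[5,7] S  <  k=6
[1,7] NP  >  k=5
[0,7] S  >  k=1

[0,7] S   >
  [0,1] "built" : S/NP
  [1,7] NP   >
    [1,5] NP/S   <
      [1,3] N/NP   >S
        [1,2] "with" : (N/PP)/NP
        [2,3] "cat" : PP/NP
      [3,5] (NP/S)\(N/NP)   <
        [3,4] "on" : PP
        [4,5] "from" : ((NP/S)\(N/NP))\PP
    [5,7] S   <
      [5,6] "the" : PP/N
      [6,7] "plan" : S\(PP/N)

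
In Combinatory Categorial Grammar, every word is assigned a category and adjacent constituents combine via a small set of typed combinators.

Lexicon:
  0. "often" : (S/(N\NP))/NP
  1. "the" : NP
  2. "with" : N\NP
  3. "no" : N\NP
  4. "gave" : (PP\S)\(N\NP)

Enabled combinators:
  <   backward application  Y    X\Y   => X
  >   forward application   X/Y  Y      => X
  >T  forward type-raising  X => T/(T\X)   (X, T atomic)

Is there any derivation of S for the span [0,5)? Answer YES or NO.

(S/(N\NP))/NP NP N\NP N\NP (PP\S)\(N\NP)
CKY chart[0,5] = {N/(N\PP), NP/(NP\PP), PP, PP/(PP\PP), S/(S\PP)}; S ∉ chart

NO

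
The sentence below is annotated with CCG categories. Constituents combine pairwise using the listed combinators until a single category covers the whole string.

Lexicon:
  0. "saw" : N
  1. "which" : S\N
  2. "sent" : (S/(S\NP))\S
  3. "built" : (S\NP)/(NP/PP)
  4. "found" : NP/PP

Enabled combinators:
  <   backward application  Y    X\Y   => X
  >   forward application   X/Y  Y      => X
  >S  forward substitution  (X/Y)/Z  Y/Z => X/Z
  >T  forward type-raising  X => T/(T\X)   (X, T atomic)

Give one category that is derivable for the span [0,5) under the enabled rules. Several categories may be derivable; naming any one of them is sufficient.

[0,5] S   >
  [0,3] S/(S\NP)   <
    [0,2] S   >
      [0,1] S/(S\N)   >T
        [0,1] "saw" : N
      [1,2] "which" : S\N
    [2,3] "sent" : (S/(S\NP))\S
  [3,5] S\NP   >
    [3,4] "built" : (S\NP)/(NP/PP)
    [4,5] "found" : NP/PP

S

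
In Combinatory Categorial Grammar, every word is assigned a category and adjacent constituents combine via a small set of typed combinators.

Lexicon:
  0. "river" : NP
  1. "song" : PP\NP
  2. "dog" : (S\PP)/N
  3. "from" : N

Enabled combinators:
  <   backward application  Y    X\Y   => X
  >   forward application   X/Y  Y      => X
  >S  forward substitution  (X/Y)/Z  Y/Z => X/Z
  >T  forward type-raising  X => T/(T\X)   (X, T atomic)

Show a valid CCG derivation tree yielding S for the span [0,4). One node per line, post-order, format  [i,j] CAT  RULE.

[0,1] NP  lex  "river"
[0,1] PP/(PP\NP)  >T
[1,2] PP\NP  lex  "song"
[0,2] PP  >  k=1
[2,3] (S\PP)/N  lex  "dog"
[3,4] N  lex  "from"
[2,4] S\PP  >  k=3
[0,4] S  <  k=2

[0,4] S   <
  [0,2] PP   >
    [0,1] PP/(PP\NP)   >T
      [0,1] "river" : NP
    [1,2] "song" : PP\NP
  [2,4] S\PP   >
    [2,3] "dog" : (S\PP)/N
    [3,4] "from" : N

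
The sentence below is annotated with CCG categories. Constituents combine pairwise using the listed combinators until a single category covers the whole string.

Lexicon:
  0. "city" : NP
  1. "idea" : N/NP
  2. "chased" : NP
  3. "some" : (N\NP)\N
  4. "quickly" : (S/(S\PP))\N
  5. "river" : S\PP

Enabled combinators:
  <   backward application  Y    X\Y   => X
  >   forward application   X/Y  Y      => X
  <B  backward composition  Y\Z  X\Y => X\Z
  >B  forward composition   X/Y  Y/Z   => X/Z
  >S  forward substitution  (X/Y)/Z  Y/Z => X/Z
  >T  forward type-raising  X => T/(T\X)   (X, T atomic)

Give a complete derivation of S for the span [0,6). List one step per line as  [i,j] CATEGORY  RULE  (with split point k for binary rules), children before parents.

[0,1] NP  lex  "city"
[0,1] N/(N\NP)  >T
[1,2] N/NP  lex  "idea"
[2,3] NP  lex  "chased"
[1,3] N  >  k=2
[3,4] (N\NP)\N  lex  "some"
[1,4] N\NP  <  k=3
[0,4] N  >  k=1
[4,5] (S/(S\PP))\N  lex  "quickly"
[0,5] S/(S\PP)  <  k=4
[5,6] S\PP  lex  "river"
[0,6] S  >  k=5

[0,6] S   >
  [0,5] S/(S\PP)   <
    [0,4] N   >
      [0,1] N/(N\NP)   >T
        [0,1] "city" : NP
      [1,4] N\NP   <
        [1,3] N   >
          [1,2] "idea" : N/NP
          [2,3] "chased" : NP
        [3,4] "some" : (N\NP)\N
    [4,5] "quickly" : (S/(S\PP))\N
  [5,6] "river" : S\PP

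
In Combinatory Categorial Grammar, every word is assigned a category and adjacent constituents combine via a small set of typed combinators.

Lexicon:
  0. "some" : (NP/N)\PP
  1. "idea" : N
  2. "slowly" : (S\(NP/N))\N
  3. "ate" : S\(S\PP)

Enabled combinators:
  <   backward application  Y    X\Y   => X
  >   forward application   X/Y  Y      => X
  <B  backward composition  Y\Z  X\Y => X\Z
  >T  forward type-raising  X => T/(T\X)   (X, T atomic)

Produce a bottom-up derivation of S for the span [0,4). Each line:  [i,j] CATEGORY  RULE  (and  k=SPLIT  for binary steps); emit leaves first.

[0,4] S   <
  [0,3] S\PP   <B
    [0,1] "some" : (NP/N)\PP
    [1,3] S\(NP/N)   <
      [1,2] "idea" : N
      [2,3] "slowly" : (S\(NP/N))\N
  [3,4] "ate" : S\(S\PP)

[0,1] (NP/N)\PP  lex  "some"
[1,2] N  lex  "idea"
[2,3] (S\(NP/N))\N  lex  "slowly"
[1,3] S\(NP/N)  <  k=2
[0,3] S\PP  <B  k=1
[3,4] S\(S\PP)  lex  "ate"
[0,4] S  <  k=3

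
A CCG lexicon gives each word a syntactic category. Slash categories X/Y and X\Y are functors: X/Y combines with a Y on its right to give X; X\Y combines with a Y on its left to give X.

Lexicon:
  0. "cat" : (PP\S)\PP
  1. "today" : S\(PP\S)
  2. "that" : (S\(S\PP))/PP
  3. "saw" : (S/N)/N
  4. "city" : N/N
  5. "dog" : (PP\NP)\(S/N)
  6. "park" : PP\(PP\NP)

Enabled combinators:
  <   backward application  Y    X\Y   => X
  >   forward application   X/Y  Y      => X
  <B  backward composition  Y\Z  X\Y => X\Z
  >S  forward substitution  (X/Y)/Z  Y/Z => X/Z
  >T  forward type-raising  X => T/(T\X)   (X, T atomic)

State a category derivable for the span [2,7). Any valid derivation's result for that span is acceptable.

S\(S\PP)

[0,7] S   <
  [0,2] S\PP   <B
    [0,1] "cat" : (PP\S)\PP
    [1,2] "today" : S\(PP\S)
  [2,7] S\(S\PP)   >
    [2,3] "that" : (S\(S\PP))/PP
    [3,7] PP   <
      [3,6] PP\NP   <
        [3,5] S/N   >S
          [3,4] "saw" : (S/N)/N
          [4,5] "city" : N/N
        [5,6] "dog" : (PP\NP)\(S/N)
      [6,7] "park" : PP\(PP\NP)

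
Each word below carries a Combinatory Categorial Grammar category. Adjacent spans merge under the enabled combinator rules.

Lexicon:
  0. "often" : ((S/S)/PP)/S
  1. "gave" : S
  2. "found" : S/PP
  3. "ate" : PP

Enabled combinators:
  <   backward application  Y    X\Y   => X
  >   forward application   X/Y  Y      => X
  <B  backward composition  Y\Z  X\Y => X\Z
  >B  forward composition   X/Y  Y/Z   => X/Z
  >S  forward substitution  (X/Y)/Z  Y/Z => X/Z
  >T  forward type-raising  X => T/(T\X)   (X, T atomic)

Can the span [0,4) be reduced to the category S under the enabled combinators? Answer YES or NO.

[0,4] S   >
  [0,3] S/PP   >S
    [0,2] (S/S)/PP   >
      [0,1] "often" : ((S/S)/PP)/S
      [1,2] "gave" : S
    [2,3] "found" : S/PP
  [3,4] "ate" : PP

YES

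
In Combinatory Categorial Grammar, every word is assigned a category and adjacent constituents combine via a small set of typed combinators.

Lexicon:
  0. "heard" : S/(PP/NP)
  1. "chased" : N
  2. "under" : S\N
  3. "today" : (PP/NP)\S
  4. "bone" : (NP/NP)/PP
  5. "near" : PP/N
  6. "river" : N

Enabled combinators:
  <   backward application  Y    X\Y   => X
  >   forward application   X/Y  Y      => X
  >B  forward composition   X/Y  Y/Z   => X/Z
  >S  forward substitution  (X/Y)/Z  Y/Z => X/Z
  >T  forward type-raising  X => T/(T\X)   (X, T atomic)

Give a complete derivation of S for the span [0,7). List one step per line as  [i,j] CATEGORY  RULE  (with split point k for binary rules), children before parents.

[0,7] S   >
  [0,1] "heard" : S/(PP/NP)
  [1,7] PP/NP   >B
    [1,4] PP/NP   <
      [1,3] S   <
        [1,2] "chased" : N
        [2,3] "under" : S\N
      [3,4] "today" : (PP/NP)\S
    [4,7] NP/NP   >
      [4,5] "bone" : (NP/NP)/PP
      [5,7] PP   >
        [5,6] "near" : PP/N
        [6,7] "river" : N

[0,1] S/(PP/NP)  lex  "heard"
[1,2] N  lex  "chased"
[2,3] S\N  lex  "under"
[1,3] S  <  k=2
[3,4] (PP/NP)\S  lex  "today"
[1,4] PP/NP  <  k=3
[4,5] (NP/NP)/PP  lex  "bone"
[5,6] PP/N  lex  "near"
[6,7] N  lex  "river"
[5,7] PP  >  k=6
[4,7] NP/NP  >  k=5
[1,7] PP/NP  >B  k=4
[0,7] S  >  k=1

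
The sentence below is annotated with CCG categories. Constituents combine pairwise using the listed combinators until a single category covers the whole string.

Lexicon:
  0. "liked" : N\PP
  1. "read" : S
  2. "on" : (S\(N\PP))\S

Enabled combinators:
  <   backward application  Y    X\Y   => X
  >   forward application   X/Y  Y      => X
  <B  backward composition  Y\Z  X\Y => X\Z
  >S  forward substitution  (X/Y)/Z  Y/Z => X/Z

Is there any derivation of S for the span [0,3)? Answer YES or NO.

[0,3] S   <
  [0,1] "liked" : N\PP
  [1,3] S\(N\PP)   <
    [1,2] "read" : S
    [2,3] "on" : (S\(N\PP))\S

YES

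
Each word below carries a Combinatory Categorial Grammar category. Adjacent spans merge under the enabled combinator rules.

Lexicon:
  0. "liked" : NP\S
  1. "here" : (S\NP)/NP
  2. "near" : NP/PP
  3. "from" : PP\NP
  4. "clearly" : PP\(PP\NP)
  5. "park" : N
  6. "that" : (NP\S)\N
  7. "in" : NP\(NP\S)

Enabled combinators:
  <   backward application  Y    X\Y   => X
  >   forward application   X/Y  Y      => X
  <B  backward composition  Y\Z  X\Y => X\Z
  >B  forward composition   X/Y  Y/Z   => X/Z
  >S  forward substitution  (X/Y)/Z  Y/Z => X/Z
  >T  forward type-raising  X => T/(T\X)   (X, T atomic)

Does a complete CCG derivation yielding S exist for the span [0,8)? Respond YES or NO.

NP\S (S\NP)/NP NP/PP PP\NP PP\(PP\NP) N (NP\S)\N NP\(NP\S)
CKY chart[0,8] = {N/(N\NP), NP, NP/(NP\NP), PP/(PP\NP), S/(S\NP)}; S ∉ chart

NO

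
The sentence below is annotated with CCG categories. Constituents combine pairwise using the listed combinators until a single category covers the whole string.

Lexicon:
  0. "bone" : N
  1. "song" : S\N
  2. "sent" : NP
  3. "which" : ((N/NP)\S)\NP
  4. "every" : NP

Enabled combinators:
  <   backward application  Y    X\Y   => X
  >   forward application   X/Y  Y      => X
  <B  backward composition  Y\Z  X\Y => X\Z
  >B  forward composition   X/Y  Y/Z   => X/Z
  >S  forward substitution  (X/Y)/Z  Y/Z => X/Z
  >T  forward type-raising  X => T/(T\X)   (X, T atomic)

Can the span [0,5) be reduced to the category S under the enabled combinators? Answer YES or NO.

NO

N S\N NP ((N/NP)\S)\NP NP
CKY chart[0,5] = {N, N/(NP\NP), N/(N\N), NP/(NP\N), PP/(PP\N), S/(S\N)}; S ∉ chart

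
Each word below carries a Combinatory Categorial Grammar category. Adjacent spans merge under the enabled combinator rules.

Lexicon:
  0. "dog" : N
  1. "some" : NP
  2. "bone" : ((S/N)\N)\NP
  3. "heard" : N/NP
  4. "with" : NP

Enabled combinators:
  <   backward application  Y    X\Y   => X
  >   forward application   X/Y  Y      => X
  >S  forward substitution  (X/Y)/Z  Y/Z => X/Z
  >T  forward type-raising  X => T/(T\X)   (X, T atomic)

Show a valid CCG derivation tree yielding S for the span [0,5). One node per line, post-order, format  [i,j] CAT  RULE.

[0,5] S   >
  [0,3] S/N   <
    [0,1] "dog" : N
    [1,3] (S/N)\N   <
      [1,2] "some" : NP
      [2,3] "bone" : ((S/N)\N)\NP
  [3,5] N   >
    [3,4] "heard" : N/NP
    [4,5] "with" : NP

[0,1] N  lex  "dog"
[1,2] NP  lex  "some"
[2,3] ((S/N)\N)\NP  lex  "bone"
[1,3] (S/N)\N  <  k=2
[0,3] S/N  <  k=1
[3,4] N/NP  lex  "heard"
[4,5] NP  lex  "with"
[3,5] N  >  k=4
[0,5] S  >  k=3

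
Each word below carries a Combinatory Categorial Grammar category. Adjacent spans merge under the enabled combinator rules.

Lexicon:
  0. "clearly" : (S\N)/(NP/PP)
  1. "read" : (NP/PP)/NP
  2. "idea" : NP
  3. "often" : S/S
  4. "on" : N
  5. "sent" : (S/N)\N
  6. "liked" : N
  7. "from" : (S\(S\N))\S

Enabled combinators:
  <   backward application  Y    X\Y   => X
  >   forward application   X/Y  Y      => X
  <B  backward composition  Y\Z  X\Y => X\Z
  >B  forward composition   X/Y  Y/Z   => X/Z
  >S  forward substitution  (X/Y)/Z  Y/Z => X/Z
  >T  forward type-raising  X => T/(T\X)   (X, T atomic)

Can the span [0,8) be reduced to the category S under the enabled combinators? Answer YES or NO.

[0,8] S   <
  [0,3] S\N   >
    [0,1] "clearly" : (S\N)/(NP/PP)
    [1,3] NP/PP   >
      [1,2] "read" : (NP/PP)/NP
      [2,3] "idea" : NP
  [3,8] S\(S\N)   <
    [3,7] S   >
      [3,6] S/N   >B
        [3,4] "often" : S/S
        [4,6] S/N   <
          [4,5] "on" : N
          [5,6] "sent" : (S/N)\N
      [6,7] "liked" : N
    [7,8] "from" : (S\(S\N))\S

YES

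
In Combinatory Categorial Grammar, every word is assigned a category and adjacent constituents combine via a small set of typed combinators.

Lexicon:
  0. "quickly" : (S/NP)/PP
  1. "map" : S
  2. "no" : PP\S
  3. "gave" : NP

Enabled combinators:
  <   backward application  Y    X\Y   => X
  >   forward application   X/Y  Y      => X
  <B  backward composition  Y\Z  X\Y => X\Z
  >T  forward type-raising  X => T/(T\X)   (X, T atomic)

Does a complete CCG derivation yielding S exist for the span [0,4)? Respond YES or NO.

YES

[0,4] S   >
  [0,3] S/NP   >
    [0,1] "quickly" : (S/NP)/PP
    [1,3] PP   >
      [1,2] PP/(PP\S)   >T
        [1,2] "map" : S
      [2,3] "no" : PP\S
  [3,4] "gave" : NP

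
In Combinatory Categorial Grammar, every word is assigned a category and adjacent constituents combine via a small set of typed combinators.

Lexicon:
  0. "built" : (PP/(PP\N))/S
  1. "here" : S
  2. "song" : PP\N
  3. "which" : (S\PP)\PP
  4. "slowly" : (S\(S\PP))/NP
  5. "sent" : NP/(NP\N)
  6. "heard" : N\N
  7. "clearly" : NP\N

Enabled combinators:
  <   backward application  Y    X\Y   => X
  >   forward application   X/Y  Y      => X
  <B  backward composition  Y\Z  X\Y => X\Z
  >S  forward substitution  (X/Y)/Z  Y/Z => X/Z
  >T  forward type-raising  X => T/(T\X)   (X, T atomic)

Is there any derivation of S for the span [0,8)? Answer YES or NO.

YES

[0,8] S   <
  [0,4] S\PP   <
    [0,3] PP   >
      [0,2] PP/(PP\N)   >
        [0,1] "built" : (PP/(PP\N))/S
        [1,2] "here" : S
      [2,3] "song" : PP\N
    [3,4] "which" : (S\PP)\PP
  [4,8] S\(S\PP)   >
    [4,5] "slowly" : (S\(S\PP))/NP
    [5,8] NP   >
      [5,6] "sent" : NP/(NP\N)
      [6,8] NP\N   <B
        [6,7] "heard" : N\N
        [7,8] "clearly" : NP\N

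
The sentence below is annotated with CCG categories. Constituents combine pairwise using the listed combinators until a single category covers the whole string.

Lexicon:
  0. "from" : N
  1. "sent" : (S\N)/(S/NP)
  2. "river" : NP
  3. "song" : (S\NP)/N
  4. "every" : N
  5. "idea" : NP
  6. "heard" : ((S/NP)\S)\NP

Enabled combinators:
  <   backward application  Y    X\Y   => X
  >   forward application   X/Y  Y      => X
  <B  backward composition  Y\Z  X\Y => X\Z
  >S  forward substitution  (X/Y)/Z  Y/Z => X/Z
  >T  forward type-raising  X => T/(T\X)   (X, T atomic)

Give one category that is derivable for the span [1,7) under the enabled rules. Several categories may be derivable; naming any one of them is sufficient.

S\N

[0,7] S   >
  [0,1] S/(S\N)   >T
    [0,1] "from" : N
  [1,7] S\N   >
    [1,2] "sent" : (S\N)/(S/NP)
    [2,7] S/NP   <
      [2,5] S   <
        [2,3] "river" : NP
        [3,5] S\NP   >
          [3,4] "song" : (S\NP)/N
          [4,5] "every" : N
      [5,7] (S/NP)\S   <
        [5,6] "idea" : NP
        [6,7] "heard" : ((S/NP)\S)\NP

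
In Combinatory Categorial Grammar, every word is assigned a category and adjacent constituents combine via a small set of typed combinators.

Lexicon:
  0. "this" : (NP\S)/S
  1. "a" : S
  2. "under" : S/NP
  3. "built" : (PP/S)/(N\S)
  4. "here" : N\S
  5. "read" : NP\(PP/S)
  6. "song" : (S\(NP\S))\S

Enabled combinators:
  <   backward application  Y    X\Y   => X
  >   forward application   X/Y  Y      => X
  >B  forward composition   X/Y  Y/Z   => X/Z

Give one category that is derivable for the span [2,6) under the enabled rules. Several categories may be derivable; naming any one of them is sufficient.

S

[0,7] S   <
  [0,2] NP\S   >
    [0,1] "this" : (NP\S)/S
    [1,2] "a" : S
  [2,7] S\(NP\S)   <
    [2,6] S   >
      [2,3] "under" : S/NP
      [3,6] NP   <
        [3,5] PP/S   >
          [3,4] "built" : (PP/S)/(N\S)
          [4,5] "here" : N\S
        [5,6] "read" : NP\(PP/S)
    [6,7] "song" : (S\(NP\S))\S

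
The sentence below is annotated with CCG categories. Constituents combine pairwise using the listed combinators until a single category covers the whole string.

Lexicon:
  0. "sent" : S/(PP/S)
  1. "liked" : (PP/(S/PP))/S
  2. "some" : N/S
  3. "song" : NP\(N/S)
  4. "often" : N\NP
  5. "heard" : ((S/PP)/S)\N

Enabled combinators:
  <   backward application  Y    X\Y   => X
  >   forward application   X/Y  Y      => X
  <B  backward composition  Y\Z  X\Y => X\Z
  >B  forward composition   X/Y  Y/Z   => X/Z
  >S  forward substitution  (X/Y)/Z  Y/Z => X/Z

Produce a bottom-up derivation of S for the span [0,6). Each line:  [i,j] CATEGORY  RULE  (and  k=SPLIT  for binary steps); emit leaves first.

[0,6] S   >
  [0,1] "sent" : S/(PP/S)
  [1,6] PP/S   >S
    [1,2] "liked" : (PP/(S/PP))/S
    [2,6] (S/PP)/S   <
      [2,5] N   <
        [2,4] NP   <
          [2,3] "some" : N/S
          [3,4] "song" : NP\(N/S)
        [4,5] "often" : N\NP
      [5,6] "heard" : ((S/PP)/S)\N

[0,1] S/(PP/S)  lex  "sent"
[1,2] (PP/(S/PP))/S  lex  "liked"
[2,3] N/S  lex  "some"
[3,4] NP\(N/S)  lex  "song"
[2,4] NP  <  k=3
[4,5] N\NP  lex  "often"
[2,5] N  <  k=4
[5,6] ((S/PP)/S)\N  lex  "heard"
[2,6] (S/PP)/S  <  k=5
[1,6] PP/S  >S  k=2
[0,6] S  >  k=1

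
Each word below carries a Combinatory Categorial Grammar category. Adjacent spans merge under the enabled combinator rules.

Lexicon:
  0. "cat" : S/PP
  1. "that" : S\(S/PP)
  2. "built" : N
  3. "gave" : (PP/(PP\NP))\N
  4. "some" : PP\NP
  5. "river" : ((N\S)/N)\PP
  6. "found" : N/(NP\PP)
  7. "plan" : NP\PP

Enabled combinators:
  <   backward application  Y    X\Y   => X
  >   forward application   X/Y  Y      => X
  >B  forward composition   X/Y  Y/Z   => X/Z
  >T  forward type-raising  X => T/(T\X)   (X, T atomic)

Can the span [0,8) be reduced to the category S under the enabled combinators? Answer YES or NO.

S/PP S\(S/PP) N (PP/(PP\NP))\N PP\NP ((N\S)/N)\PP N/(NP\PP) NP\PP
CKY chart[0,8] = {N, N/(N\N), NP/(NP\N), PP/(PP\N), S/(S\N)}; S ∉ chart

NO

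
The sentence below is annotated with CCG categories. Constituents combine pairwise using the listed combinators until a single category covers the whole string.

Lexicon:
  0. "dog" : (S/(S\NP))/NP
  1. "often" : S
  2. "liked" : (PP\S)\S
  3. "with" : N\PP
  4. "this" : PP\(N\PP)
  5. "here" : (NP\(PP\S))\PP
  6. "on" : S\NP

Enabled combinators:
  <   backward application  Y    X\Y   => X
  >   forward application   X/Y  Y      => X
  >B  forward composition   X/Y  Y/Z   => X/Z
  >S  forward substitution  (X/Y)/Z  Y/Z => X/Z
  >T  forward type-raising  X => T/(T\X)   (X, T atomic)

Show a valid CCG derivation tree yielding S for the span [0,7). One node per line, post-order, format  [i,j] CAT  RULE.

[0,1] (S/(S\NP))/NP  lex  "dog"
[1,2] S  lex  "often"
[2,3] (PP\S)\S  lex  "liked"
[1,3] PP\S  <  k=2
[3,4] N\PP  lex  "with"
[4,5] PP\(N\PP)  lex  "this"
[3,5] PP  <  k=4
[5,6] (NP\(PP\S))\PP  lex  "here"
[3,6] NP\(PP\S)  <  k=5
[1,6] NP  <  k=3
[0,6] S/(S\NP)  >  k=1
[6,7] S\NP  lex  "on"
[0,7] S  >  k=6

[0,7] S   >
  [0,6] S/(S\NP)   >
    [0,1] "dog" : (S/(S\NP))/NP
    [1,6] NP   <
      [1,3] PP\S   <
        [1,2] "often" : S
        [2,3] "liked" : (PP\S)\S
      [3,6] NP\(PP\S)   <
        [3,5] PP   <
          [3,4] "with" : N\PP
          [4,5] "this" : PP\(N\PP)
        [5,6] "here" : (NP\(PP\S))\PP
  [6,7] "on" : S\NP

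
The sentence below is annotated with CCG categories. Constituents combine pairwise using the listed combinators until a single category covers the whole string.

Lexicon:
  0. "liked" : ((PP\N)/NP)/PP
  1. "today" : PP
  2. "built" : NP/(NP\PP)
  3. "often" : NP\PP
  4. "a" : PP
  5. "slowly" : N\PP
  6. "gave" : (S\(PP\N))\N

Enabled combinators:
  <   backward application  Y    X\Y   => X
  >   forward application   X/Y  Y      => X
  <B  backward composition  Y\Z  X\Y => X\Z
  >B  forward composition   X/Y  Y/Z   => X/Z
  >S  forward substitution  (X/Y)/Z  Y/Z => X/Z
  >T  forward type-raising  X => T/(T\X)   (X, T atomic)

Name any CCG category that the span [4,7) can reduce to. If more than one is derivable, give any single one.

S\(PP\N)

[0,7] S   <
  [0,4] PP\N   >
    [0,2] (PP\N)/NP   >
      [0,1] "liked" : ((PP\N)/NP)/PP
      [1,2] "today" : PP
    [2,4] NP   >
      [2,3] "built" : NP/(NP\PP)
      [3,4] "often" : NP\PP
  [4,7] S\(PP\N)   <
    [4,6] N   <
      [4,5] "a" : PP
      [5,6] "slowly" : N\PP
    [6,7] "gave" : (S\(PP\N))\N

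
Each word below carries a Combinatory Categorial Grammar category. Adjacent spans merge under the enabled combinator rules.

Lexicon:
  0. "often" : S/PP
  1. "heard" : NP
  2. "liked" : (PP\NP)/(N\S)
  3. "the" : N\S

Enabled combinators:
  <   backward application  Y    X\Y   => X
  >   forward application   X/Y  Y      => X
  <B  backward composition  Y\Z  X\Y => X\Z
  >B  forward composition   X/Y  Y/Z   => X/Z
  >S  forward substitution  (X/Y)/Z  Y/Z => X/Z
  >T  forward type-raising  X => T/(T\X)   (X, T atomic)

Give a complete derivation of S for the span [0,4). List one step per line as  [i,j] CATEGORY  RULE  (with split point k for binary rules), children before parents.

[0,4] S   >
  [0,1] "often" : S/PP
  [1,4] PP   >
    [1,2] PP/(PP\NP)   >T
      [1,2] "heard" : NP
    [2,4] PP\NP   >
      [2,3] "liked" : (PP\NP)/(N\S)
      [3,4] "the" : N\S

[0,1] S/PP  lex  "often"
[1,2] NP  lex  "heard"
[1,2] PP/(PP\NP)  >T
[2,3] (PP\NP)/(N\S)  lex  "liked"
[3,4] N\S  lex  "the"
[2,4] PP\NP  >  k=3
[1,4] PP  >  k=2
[0,4] S  >  k=1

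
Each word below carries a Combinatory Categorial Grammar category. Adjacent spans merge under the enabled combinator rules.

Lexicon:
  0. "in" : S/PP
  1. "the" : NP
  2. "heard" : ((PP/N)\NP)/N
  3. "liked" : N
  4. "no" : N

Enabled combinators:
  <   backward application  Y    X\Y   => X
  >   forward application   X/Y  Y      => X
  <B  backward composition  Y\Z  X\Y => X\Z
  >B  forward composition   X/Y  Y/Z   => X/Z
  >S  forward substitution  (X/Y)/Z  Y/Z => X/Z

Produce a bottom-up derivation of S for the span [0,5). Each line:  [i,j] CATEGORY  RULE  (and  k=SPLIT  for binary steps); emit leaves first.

[0,1] S/PP  lex  "in"
[1,2] NP  lex  "the"
[2,3] ((PP/N)\NP)/N  lex  "heard"
[3,4] N  lex  "liked"
[2,4] (PP/N)\NP  >  k=3
[1,4] PP/N  <  k=2
[4,5] N  lex  "no"
[1,5] PP  >  k=4
[0,5] S  >  k=1

[0,5] S   >
  [0,1] "in" : S/PP
  [1,5] PP   >
    [1,4] PP/N   <
      [1,2] "the" : NP
      [2,4] (PP/N)\NP   >
        [2,3] "heard" : ((PP/N)\NP)/N
        [3,4] "liked" : N
    [4,5] "no" : N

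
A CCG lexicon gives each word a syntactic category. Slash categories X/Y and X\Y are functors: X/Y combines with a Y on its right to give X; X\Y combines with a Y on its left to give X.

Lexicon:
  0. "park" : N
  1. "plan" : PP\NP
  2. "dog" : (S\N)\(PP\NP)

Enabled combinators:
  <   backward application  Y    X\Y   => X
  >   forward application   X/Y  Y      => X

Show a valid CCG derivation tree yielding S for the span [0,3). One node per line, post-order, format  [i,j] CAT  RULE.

[0,1] N  lex  "park"
[1,2] PP\NP  lex  "plan"
[2,3] (S\N)\(PP\NP)  lex  "dog"
[1,3] S\N  <  k=2
[0,3] S  <  k=1

[0,3] S   <
  [0,1] "park" : N
  [1,3] S\N   <
    [1,2] "plan" : PP\NP
    [2,3] "dog" : (S\N)\(PP\NP)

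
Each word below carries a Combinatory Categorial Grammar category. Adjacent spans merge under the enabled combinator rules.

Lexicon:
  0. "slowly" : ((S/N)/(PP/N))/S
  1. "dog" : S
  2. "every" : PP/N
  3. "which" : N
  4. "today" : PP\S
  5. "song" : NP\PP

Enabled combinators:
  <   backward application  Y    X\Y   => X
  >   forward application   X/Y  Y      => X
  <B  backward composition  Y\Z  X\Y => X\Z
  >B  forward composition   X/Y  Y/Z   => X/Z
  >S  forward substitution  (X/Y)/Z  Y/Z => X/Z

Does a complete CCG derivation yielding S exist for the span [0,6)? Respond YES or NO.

NO

((S/N)/(PP/N))/S S PP/N N PP\S NP\PP
CKY chart[0,6] = {NP}; S ∉ chart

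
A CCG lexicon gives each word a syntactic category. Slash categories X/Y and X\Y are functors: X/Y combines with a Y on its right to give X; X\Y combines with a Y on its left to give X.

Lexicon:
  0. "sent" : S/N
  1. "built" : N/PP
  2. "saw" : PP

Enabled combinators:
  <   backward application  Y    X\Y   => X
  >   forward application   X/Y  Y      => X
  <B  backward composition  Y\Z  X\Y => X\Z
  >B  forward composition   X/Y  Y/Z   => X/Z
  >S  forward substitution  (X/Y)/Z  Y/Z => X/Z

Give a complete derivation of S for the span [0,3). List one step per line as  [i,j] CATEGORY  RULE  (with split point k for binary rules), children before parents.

[0,3] S   >
  [0,1] "sent" : S/N
  [1,3] N   >
    [1,2] "built" : N/PP
    [2,3] "saw" : PP

[0,1] S/N  lex  "sent"
[1,2] N/PP  lex  "built"
[2,3] PP  lex  "saw"
[1,3] N  >  k=2
[0,3] S  >  k=1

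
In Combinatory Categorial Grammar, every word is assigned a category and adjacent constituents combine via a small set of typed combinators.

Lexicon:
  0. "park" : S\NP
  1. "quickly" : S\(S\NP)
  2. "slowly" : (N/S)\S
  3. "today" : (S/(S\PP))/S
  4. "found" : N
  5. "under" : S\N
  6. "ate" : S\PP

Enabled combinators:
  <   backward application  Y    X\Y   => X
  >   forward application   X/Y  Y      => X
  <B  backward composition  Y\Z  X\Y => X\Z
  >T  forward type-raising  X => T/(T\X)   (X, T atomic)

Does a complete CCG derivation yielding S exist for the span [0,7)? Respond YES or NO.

S\NP S\(S\NP) (N/S)\S (S/(S\PP))/S N S\N S\PP
CKY chart[0,7] = {N, N/(N\N), NP/(NP\N), PP/(PP\N), S/(S\N)}; S ∉ chart

NO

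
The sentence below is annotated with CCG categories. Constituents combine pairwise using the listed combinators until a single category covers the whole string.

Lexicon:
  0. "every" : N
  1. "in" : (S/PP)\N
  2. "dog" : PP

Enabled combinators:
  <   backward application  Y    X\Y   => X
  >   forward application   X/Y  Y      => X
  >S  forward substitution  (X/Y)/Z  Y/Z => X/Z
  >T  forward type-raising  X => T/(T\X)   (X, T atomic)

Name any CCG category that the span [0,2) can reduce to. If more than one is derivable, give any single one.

S/PP

[0,3] S   >
  [0,2] S/PP   <
    [0,1] "every" : N
    [1,2] "in" : (S/PP)\N
  [2,3] "dog" : PP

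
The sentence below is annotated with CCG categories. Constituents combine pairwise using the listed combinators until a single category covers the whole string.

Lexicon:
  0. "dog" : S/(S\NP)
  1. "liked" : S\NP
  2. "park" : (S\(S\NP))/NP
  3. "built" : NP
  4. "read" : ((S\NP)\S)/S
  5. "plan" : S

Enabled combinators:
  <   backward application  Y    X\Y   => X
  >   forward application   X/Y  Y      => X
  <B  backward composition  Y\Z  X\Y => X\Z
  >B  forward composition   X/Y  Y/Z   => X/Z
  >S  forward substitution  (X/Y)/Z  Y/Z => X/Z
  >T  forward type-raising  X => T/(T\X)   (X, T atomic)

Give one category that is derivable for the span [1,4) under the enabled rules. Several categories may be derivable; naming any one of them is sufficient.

[0,6] S   >
  [0,1] "dog" : S/(S\NP)
  [1,6] S\NP   <
    [1,4] S   <
      [1,2] "liked" : S\NP
      [2,4] S\(S\NP)   >
        [2,3] "park" : (S\(S\NP))/NP
        [3,4] "built" : NP
    [4,6] (S\NP)\S   >
      [4,5] "read" : ((S\NP)\S)/S
      [5,6] "plan" : S

S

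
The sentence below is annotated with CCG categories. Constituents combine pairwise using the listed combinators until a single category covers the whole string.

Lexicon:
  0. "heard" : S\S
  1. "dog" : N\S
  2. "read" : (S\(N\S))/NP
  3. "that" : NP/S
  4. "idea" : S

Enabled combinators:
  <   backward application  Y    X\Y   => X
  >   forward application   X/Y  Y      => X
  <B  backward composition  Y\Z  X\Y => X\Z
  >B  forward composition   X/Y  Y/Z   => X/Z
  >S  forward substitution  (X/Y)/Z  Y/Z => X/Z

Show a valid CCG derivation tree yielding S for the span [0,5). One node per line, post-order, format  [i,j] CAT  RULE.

[0,1] S\S  lex  "heard"
[1,2] N\S  lex  "dog"
[0,2] N\S  <B  k=1
[2,3] (S\(N\S))/NP  lex  "read"
[3,4] NP/S  lex  "that"
[4,5] S  lex  "idea"
[3,5] NP  >  k=4
[2,5] S\(N\S)  >  k=3
[0,5] S  <  k=2

[0,5] S   <
  [0,2] N\S   <B
    [0,1] "heard" : S\S
    [1,2] "dog" : N\S
  [2,5] S\(N\S)   >
    [2,3] "read" : (S\(N\S))/NP
    [3,5] NP   >
      [3,4] "that" : NP/S
      [4,5] "idea" : S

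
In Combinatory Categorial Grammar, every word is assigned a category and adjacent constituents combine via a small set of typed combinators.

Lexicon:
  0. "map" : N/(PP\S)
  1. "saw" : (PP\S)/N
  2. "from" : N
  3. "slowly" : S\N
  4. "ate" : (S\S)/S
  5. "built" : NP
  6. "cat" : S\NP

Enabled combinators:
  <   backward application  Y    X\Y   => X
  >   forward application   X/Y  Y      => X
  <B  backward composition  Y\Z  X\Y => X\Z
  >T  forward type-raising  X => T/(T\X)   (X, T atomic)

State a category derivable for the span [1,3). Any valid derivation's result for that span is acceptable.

PP\S

[0,7] S   <
  [0,3] N   >
    [0,1] "map" : N/(PP\S)
    [1,3] PP\S   >
      [1,2] "saw" : (PP\S)/N
      [2,3] "from" : N
  [3,7] S\N   <B
    [3,4] "slowly" : S\N
    [4,7] S\S   >
      [4,5] "ate" : (S\S)/S
      [5,7] S   <
        [5,6] "built" : NP
        [6,7] "cat" : S\NP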